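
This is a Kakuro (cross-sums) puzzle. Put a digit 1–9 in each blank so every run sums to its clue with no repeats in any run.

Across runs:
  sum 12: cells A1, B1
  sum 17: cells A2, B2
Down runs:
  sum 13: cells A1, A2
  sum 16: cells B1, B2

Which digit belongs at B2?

17 in 2 cells must be {8,9}; 16 in 2 cells must be {7,9}.
The 17 across and the 16 down share only 9, so B2 = 9.
B1 = 16 − 9 = 7 completes the 16 down.
A2 = 17 − 9 = 8 completes the 17 across.
A1 = 12 − 7 = 5 completes the 12 across.

9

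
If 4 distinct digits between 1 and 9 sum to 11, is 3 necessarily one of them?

The only way to make 11 from 4 distinct digits is {1,2,3,5}, which contains 3.

Yes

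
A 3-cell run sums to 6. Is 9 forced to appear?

The only way to make 6 from 3 distinct digits is {1,2,3}, which does not contain 9.

No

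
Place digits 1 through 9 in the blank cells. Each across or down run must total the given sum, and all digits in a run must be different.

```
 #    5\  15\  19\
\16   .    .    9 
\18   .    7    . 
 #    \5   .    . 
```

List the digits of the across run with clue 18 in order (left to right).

No cell is forced outright now. R2C1 can only be 2 or 3 (the digits allowed by both its 18 across and its 5 down). If R2C1 = 2: that forces R1C1 = 3, after which R1C2 would have to be in {4} for the 16 across but in {2,3,5,6} for the 15 down — contradiction. So R2C1 = 3.
R1C1 = 5 − 3 = 2 completes the 5 down.
R1C2 = 16 − 11 = 5 completes the 16 across.
R2C3 = 18 − 10 = 8 completes the 18 across.
R3C2 = 15 − 12 = 3 completes the 15 down.
R3C3 = 5 − 3 = 2 completes the 5 across.

3 7 8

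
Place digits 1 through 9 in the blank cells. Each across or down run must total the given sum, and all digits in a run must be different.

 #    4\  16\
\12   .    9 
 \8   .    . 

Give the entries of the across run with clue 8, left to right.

4 in 2 cells must be {1,3}; 16 in 2 cells must be {7,9}.
R1C1 = 12 − 9 = 3 completes the 12 across.
R2C1 = 4 − 3 = 1 completes the 4 down.
R2C2 = 8 − 1 = 7 completes the 8 across.

1, 7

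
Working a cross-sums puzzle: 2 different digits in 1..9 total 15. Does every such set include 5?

Counterexample: {6,9} sums to 15 without using 5.

No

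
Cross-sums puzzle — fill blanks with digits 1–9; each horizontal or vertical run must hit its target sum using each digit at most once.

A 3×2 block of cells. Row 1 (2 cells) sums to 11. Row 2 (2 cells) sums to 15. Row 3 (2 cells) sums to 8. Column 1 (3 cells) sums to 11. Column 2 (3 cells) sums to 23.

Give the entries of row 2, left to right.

23 in 3 cells must be {6,8,9}.
The 8 across and the 23 down share only 6, so (3,2) = 6.
(3,1) = 8 − 6 = 2 completes the 8 across.
Nothing is forced directly, so branch on (1,2), whose candidates are 8 or 9. If (1,2) = 9: then (1,1) would have to be in {2} for the 11 across but in {1,3,4,5,6,8} for the 11 down — contradiction. So (1,2) = 8.
(1,1) = 11 − 8 = 3 completes the 11 across.
(2,1) = 11 − 5 = 6 completes the 11 down.
(2,2) = 15 − 6 = 9 completes the 15 across.

6 9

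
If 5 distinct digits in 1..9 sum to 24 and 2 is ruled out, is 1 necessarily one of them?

Every partition of 24 into 5 distinct digits under that restriction includes 1: {1,3,4,7,9}, {1,3,5,6,9}, {1,3,5,7,8}, {1,4,5,6,8}.

Yes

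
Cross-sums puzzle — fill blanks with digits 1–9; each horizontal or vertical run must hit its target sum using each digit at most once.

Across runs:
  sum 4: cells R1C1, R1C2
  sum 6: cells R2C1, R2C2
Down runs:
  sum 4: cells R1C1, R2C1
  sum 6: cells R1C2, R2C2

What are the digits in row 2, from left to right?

4 in 2 cells must be {1,3}.
The 4 across and the 6 down share only 1, so R1C2 = 1.
The 6 across and the 4 down share only 1, so R2C1 = 1.
R2C2 = 6 − 1 = 5 completes the 6 across.
R1C1 = 4 − 1 = 3 completes the 4 across.

1, 5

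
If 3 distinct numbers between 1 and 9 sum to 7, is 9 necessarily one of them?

No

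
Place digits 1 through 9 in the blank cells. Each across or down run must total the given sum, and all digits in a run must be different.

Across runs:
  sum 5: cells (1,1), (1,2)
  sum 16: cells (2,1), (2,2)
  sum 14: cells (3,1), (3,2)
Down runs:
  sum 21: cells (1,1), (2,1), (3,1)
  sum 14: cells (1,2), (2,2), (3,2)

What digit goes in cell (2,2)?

16 in 2 cells must be {7,9}.
The 5 across and the 21 down share only 4, so (1,1) = 4.
(1,2) = 5 − 4 = 1 completes the 5 across.
Given what's placed, (2,1) must be 9 to fit the 16 across and 21 down.
(2,2) = 16 − 9 = 7 completes the 16 across.
(3,1) = 21 − 13 = 8 completes the 21 down.
(3,2) = 14 − 8 = 6 completes the 14 across.

7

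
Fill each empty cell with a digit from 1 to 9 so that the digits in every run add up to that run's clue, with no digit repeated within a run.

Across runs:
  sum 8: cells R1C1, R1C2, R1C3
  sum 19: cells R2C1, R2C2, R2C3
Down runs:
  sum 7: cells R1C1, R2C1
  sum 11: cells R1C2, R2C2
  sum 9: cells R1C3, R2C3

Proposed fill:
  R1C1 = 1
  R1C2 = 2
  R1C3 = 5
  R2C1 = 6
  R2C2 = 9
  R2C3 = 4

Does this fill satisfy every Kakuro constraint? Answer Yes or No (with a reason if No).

Across: 1+2+5=8; 6+9+4=19. Down: 1+6=7; 2+9=11; 5+4=9. No digit repeats within any run.

Yes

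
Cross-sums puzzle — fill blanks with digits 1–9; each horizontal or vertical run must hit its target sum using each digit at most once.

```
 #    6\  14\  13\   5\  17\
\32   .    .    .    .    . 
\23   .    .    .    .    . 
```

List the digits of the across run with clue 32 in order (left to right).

5 9 7 3 8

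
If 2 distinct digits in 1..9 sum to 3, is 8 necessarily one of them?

No

The only way to make 3 from 2 distinct digits is {1,2}, which does not contain 8.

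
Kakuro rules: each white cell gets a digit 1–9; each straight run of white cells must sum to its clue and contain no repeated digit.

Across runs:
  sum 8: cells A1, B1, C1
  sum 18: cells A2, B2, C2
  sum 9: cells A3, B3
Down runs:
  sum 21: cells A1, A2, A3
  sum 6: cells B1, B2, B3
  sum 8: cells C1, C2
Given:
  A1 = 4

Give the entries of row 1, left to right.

4 3 1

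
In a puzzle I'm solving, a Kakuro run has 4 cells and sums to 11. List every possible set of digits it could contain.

{1,2,3,5}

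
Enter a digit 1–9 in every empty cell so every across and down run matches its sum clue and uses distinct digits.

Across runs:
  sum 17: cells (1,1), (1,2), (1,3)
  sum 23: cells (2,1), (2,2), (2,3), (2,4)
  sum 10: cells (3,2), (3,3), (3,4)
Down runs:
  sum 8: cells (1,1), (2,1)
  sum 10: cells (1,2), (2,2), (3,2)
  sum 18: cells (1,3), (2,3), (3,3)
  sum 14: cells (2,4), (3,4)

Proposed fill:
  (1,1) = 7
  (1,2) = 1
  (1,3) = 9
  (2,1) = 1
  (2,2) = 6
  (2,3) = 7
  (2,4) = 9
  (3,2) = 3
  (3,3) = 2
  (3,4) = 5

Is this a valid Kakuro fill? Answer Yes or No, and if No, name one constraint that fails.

Yes

Across: 7+1+9=17; 1+6+7+9=23; 3+2+5=10. Down: 7+1=8; 1+6+3=10; 9+7+2=18; 9+5=14. No digit repeats within any run.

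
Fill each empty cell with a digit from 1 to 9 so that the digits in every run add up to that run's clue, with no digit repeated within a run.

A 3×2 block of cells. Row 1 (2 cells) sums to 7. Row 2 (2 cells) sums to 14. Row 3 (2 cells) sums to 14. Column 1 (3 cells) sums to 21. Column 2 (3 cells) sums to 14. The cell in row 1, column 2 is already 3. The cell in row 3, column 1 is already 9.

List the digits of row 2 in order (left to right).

8 6

(1,1) = 7 − 3 = 4 completes the 7 across.
(2,1) = 21 − 13 = 8 completes the 21 down.
(2,2) = 14 − 8 = 6 completes the 14 across.
(3,2) = 14 − 9 = 5 completes the 14 across.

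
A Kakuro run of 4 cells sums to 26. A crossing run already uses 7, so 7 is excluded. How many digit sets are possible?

4 distinct digits from 1–9 sum between 10 and 30.
Dropping sets that contain 7.
Enumerating: {3,6,8,9}, {4,5,8,9}.

2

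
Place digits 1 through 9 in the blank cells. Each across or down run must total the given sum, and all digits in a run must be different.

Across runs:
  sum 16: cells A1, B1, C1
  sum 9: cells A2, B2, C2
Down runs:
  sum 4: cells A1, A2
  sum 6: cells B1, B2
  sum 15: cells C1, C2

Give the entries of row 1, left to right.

4 in 2 cells must be {1,3}.
The 9 across and the 15 down share only 6, so C2 = 6.
C1 = 15 − 6 = 9 completes the 15 down.
Given what's placed, A2 must be 1 to fit the 9 across and 4 down.
B2 = 9 − 7 = 2 completes the 9 across.
A1 = 4 − 1 = 3 completes the 4 down.
B1 = 16 − 12 = 4 completes the 16 across.

3, 4, 9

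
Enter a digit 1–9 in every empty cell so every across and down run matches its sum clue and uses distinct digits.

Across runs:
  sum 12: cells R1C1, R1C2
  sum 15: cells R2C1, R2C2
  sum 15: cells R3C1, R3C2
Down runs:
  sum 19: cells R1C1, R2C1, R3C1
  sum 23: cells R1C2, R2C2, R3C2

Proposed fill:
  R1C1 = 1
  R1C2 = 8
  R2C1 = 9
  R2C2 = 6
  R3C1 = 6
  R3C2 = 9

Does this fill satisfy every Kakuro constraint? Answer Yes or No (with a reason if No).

No — the down run R1C1–R3C1 sums to 16, not 19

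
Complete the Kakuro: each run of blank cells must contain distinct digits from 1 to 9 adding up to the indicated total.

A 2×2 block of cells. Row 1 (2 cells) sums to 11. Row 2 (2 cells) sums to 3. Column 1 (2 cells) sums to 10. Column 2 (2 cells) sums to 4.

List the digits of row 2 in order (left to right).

2 1

3 in 2 cells must be {1,2}; 4 in 2 cells must be {1,3}.
The 11 across and the 4 down share only 3, so (1,2) = 3.
(2,2) = 4 − 3 = 1 completes the 4 down.
(1,1) = 11 − 3 = 8 completes the 11 across.
(2,1) = 3 − 1 = 2 completes the 3 across.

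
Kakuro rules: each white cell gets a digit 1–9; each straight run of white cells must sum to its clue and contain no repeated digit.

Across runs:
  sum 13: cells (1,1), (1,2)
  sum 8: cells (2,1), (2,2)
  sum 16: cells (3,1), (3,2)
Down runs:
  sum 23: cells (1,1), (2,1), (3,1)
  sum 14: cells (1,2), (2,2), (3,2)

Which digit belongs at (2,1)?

16 in 2 cells must be {7,9}; 23 in 3 cells must be {6,8,9}.
The 8 across and the 23 down share only 6, so (2,1) = 6.
(2,2) = 8 − 6 = 2 completes the 8 across.
Given what's placed, (3,1) must be 9 to fit the 16 across and 23 down.
(3,2) = 16 − 9 = 7 completes the 16 across.
(1,1) = 23 − 15 = 8 completes the 23 down.
(1,2) = 13 − 8 = 5 completes the 13 across.

6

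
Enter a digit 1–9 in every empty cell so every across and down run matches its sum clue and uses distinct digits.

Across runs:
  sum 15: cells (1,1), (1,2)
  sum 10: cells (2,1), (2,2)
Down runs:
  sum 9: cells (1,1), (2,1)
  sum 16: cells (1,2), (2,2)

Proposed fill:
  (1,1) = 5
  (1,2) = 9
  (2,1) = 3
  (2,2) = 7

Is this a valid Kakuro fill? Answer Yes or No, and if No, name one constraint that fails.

No — the down run (1,1)–(2,1) sums to 8, not 9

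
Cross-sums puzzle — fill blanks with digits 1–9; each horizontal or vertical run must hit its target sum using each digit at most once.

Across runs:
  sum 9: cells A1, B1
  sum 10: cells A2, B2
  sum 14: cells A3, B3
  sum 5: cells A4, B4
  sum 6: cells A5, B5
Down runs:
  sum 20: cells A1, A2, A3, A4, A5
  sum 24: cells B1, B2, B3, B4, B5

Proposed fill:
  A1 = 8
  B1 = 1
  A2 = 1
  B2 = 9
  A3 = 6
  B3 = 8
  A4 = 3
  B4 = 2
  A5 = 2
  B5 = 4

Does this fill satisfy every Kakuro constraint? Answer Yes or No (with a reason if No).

Yes

Across: 8+1=9; 1+9=10; 6+8=14; 3+2=5; 2+4=6. Down: 8+1+6+3+2=20; 1+9+8+2+4=24. No digit repeats within any run.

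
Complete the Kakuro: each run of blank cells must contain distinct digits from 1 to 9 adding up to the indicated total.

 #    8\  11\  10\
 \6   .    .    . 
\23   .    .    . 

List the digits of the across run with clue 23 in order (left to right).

6 in 3 cells must be {1,2,3}; 23 in 3 cells must be {6,8,9}.
The 23 across and the 8 down share only 6, so R2C1 = 6.
R1C1 = 8 − 6 = 2 completes the 8 down.
Given what's placed, R1C2 must be 3 to fit the 6 across and 11 down.
R1C3 = 6 − 5 = 1 completes the 6 across.
R2C2 = 11 − 3 = 8 completes the 11 down.
R2C3 = 23 − 14 = 9 completes the 23 across.

6, 8, 9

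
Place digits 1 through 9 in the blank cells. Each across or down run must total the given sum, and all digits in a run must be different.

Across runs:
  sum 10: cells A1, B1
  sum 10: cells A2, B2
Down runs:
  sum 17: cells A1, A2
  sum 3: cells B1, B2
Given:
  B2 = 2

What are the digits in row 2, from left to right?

17 in 2 cells must be {8,9}; 3 in 2 cells must be {1,2}.
B1 = 3 − 2 = 1 completes the 3 down.
A2 = 10 − 2 = 8 completes the 10 across.
A1 = 10 − 1 = 9 completes the 10 across.

8, 2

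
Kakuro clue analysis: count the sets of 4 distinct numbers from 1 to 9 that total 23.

9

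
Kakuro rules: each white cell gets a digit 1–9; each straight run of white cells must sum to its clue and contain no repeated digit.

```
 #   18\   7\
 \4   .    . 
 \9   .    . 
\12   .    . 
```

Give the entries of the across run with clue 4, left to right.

4 in 2 cells must be {1,3}; 7 in 3 cells must be {1,2,4}.
The 4 across and the 7 down share only 1, so R1C2 = 1.
Given what's placed, R3C2 must be 4 to fit the 12 across and 7 down.
R1C1 = 4 − 1 = 3 completes the 4 across.
R2C2 = 7 − 5 = 2 completes the 7 down.
R3C1 = 12 − 4 = 8 completes the 12 across.
R2C1 = 9 − 2 = 7 completes the 9 across.

3 1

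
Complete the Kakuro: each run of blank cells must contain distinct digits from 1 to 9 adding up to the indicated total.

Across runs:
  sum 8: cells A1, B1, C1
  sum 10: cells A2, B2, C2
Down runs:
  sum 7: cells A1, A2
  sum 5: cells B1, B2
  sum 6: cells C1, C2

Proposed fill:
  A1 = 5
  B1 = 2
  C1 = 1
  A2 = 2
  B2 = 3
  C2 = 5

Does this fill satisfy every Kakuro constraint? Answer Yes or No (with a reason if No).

Yes

Across: 5+2+1=8; 2+3+5=10. Down: 5+2=7; 2+3=5; 1+5=6. No digit repeats within any run.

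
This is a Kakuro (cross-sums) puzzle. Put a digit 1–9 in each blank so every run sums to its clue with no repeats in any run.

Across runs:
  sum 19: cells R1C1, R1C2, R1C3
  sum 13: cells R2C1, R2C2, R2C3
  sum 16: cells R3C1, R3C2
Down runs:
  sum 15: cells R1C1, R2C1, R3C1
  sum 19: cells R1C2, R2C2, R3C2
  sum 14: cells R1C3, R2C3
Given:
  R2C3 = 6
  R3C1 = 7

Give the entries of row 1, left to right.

5, 6, 8

16 in 2 cells must be {7,9}.
R1C3 = 14 − 6 = 8 completes the 14 down.
R3C2 = 16 − 7 = 9 completes the 16 across.
Nothing is forced directly, so branch on R1C1, whose candidates are 2 or 5 or 6. If R1C1 = 2: then R1C2 would have to be in {9} for the 19 across but in {2,3,4,6,7,8} for the 19 down — contradiction. If R1C1 = 6: then R1C2 would have to be in {5} for the 19 across but in {2,3,4,6,7,8} for the 19 down — contradiction. So R1C1 = 5.
R1C2 = 19 − 13 = 6 completes the 19 across.
R2C1 = 15 − 12 = 3 completes the 15 down.
R2C2 = 13 − 9 = 4 completes the 13 across.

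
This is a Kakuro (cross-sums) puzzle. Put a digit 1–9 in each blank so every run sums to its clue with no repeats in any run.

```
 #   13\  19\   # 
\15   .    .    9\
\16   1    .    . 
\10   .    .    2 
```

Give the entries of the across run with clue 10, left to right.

3 5 2

R2C3 = 9 − 2 = 7 completes the 9 down.
R2C2 = 16 − 8 = 8 completes the 16 across.
Nothing is forced directly, so branch on R3C2, whose candidates are 5 or 7. If R3C2 = 7: then R1C2 would have to be in {6,7,8,9} for the 15 across but in {4} for the 19 down — contradiction. So R3C2 = 5.
R1C2 = 19 − 13 = 6 completes the 19 down.
R3C1 = 10 − 7 = 3 completes the 10 across.
R1C1 = 15 − 6 = 9 completes the 15 across.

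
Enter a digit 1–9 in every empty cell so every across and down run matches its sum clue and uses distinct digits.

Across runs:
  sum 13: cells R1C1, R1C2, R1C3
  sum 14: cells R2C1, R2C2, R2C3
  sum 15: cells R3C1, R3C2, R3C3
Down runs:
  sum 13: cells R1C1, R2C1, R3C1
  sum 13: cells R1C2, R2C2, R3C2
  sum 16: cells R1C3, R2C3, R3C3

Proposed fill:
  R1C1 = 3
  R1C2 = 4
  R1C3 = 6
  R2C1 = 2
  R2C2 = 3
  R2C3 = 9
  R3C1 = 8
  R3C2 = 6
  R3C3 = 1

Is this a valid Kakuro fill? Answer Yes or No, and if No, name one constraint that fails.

Across: 3+4+6=13; 2+3+9=14; 8+6+1=15. Down: 3+2+8=13; 4+3+6=13; 6+9+1=16. No digit repeats within any run.

Yes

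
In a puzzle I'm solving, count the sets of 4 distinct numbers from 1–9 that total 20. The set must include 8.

6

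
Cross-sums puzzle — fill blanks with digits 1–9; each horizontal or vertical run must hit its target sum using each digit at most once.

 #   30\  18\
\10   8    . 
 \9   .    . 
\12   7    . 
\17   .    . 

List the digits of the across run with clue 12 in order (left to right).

7, 5

17 in 2 cells must be {8,9}; 30 in 4 cells must be {6,7,8,9}.
R1C2 = 10 − 8 = 2 completes the 10 across.
Given what's placed, R2C1 must be 6 to fit the 9 across and 30 down.
R2C2 = 9 − 6 = 3 completes the 9 across.
R3C2 = 12 − 7 = 5 completes the 12 across.
R4C1 = 30 − 21 = 9 completes the 30 down.
R4C2 = 17 − 9 = 8 completes the 17 across.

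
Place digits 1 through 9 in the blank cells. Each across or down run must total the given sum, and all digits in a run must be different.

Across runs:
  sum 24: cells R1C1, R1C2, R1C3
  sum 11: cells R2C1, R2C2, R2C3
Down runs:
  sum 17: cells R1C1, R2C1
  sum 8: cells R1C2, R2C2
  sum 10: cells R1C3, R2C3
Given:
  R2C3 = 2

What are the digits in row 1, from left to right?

9, 7, 8

24 in 3 cells must be {7,8,9}; 17 in 2 cells must be {8,9}.
R1C2 = 7: only digit in both the 24-across and 8-down candidate sets.
R1C3 = 10 − 2 = 8 completes the 10 down.
Given what's placed, R2C1 must be 8 to fit the 11 across and 17 down.
R2C2 = 11 − 10 = 1 completes the 11 across.
R1C1 = 24 − 15 = 9 completes the 24 across.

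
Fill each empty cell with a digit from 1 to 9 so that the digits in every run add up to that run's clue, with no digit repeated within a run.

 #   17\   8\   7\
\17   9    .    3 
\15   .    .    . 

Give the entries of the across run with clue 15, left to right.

8 3 4

17 in 2 cells must be {8,9}.
R1C2 = 17 − 12 = 5 completes the 17 across.
R2C1 = 17 − 9 = 8 completes the 17 down.
R2C2 = 8 − 5 = 3 completes the 8 down.
R2C3 = 15 − 11 = 4 completes the 15 across.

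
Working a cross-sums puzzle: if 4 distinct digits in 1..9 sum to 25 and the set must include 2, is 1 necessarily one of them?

No

The only way to make 25 from 4 distinct digits under that restriction is {2,6,8,9}, which does not contain 1.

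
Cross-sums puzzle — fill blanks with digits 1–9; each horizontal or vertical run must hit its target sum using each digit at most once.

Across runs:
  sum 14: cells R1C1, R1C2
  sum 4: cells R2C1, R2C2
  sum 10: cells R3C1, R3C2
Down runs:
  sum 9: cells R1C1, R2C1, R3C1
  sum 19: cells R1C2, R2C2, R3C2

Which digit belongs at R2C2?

4 in 2 cells must be {1,3}.
The 4 across and the 19 down share only 3, so R2C2 = 3.
Given what's placed, R1C2 must be 9 to fit the 14 across and 19 down.
R2C1 = 4 − 3 = 1 completes the 4 across.
R3C2 = 19 − 12 = 7 completes the 19 down.
R1C1 = 14 − 9 = 5 completes the 14 across.
R3C1 = 10 − 7 = 3 completes the 10 across.

3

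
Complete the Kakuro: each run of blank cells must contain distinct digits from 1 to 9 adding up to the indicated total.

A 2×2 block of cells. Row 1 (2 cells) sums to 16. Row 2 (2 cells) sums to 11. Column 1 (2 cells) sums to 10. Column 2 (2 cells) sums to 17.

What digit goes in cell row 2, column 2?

8

16 in 2 cells must be {7,9}; 17 in 2 cells must be {8,9}.
The 16 across and the 17 down share only 9, so (1,2) = 9.
(2,2) = 17 − 9 = 8 completes the 17 down.
(1,1) = 16 − 9 = 7 completes the 16 across.
(2,1) = 11 − 8 = 3 completes the 11 across.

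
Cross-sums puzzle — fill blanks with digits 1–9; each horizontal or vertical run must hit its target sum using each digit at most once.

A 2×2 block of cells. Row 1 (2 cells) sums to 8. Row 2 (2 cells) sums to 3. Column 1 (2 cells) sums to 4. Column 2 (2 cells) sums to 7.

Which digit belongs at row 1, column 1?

3 in 2 cells must be {1,2}; 4 in 2 cells must be {1,3}.
The 3 across and the 4 down share only 1, so (2,1) = 1.
(2,2) = 3 − 1 = 2 completes the 3 across.
(1,1) = 4 − 1 = 3 completes the 4 down.
(1,2) = 8 − 3 = 5 completes the 8 across.

3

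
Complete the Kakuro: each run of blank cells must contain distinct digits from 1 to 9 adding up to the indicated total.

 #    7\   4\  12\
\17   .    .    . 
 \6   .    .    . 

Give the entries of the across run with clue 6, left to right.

6 in 3 cells must be {1,2,3}; 4 in 2 cells must be {1,3}.
The 6 across and the 12 down share only 3, so R2C3 = 3.
R1C3 = 12 − 3 = 9 completes the 12 down.
Given what's placed, R2C2 must be 1 to fit the 6 across and 4 down.
R1C2 = 4 − 1 = 3 completes the 4 down.
R2C1 = 6 − 4 = 2 completes the 6 across.
R1C1 = 17 − 12 = 5 completes the 17 across.

2 1 3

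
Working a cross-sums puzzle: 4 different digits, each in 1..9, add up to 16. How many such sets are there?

4 distinct digits from 1–9 sum between 10 and 30.

8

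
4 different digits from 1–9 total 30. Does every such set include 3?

The only way to make 30 from 4 distinct digits is {6,7,8,9}, which does not contain 3.

No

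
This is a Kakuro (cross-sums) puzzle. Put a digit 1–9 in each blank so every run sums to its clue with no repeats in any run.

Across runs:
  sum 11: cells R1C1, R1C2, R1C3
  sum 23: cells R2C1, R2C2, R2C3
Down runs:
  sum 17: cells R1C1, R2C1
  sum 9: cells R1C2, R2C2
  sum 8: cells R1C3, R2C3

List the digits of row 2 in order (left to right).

9, 8, 6

23 in 3 cells must be {6,8,9}; 17 in 2 cells must be {8,9}.
The 11 across and the 17 down share only 8, so R1C1 = 8.
R2C1 = 17 − 8 = 9 completes the 17 down.
Given what's placed, R2C3 must be 6 to fit the 23 across and 8 down.
R1C3 = 8 − 6 = 2 completes the 8 down.
R2C2 = 23 − 15 = 8 completes the 23 across.
R1C2 = 11 − 10 = 1 completes the 11 across.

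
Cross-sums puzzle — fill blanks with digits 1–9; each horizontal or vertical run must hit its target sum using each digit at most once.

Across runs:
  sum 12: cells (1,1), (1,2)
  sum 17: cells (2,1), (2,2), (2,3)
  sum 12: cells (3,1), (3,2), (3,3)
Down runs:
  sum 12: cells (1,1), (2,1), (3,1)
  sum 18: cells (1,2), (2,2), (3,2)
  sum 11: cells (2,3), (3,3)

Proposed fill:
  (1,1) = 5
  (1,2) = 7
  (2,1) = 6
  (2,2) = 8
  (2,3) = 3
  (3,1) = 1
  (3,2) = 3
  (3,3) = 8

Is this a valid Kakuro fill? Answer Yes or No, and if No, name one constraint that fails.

Yes

Across: 5+7=12; 6+8+3=17; 1+3+8=12. Down: 5+6+1=12; 7+8+3=18; 3+8=11. No digit repeats within any run.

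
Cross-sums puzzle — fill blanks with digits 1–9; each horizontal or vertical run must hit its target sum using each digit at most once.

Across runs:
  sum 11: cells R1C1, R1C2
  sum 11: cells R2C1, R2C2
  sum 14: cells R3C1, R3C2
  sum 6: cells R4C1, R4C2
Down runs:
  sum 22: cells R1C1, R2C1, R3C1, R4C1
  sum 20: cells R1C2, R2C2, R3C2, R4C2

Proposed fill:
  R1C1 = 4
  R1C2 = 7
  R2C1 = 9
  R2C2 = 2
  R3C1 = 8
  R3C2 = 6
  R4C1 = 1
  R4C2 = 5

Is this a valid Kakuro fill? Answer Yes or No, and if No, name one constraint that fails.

Yes

Across: 4+7=11; 9+2=11; 8+6=14; 1+5=6. Down: 4+9+8+1=22; 7+2+6+5=20. No digit repeats within any run.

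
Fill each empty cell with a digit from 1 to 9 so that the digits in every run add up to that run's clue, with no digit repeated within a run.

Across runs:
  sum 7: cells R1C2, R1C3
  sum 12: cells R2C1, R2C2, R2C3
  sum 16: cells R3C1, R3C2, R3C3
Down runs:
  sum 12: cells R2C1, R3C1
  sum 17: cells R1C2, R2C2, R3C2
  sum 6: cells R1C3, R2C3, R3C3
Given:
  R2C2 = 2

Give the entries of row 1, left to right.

6 in 3 cells must be {1,2,3}.
Given what's placed, R1C2 must be 6 to fit the 7 across and 17 down.
R1C3 = 7 − 6 = 1 completes the 7 across.
Given what's placed, R2C3 must be 3 to fit the 12 across and 6 down.
R3C2 = 17 − 8 = 9 completes the 17 down.
R3C3 = 6 − 4 = 2 completes the 6 down.
R2C1 = 12 − 5 = 7 completes the 12 across.
R3C1 = 16 − 11 = 5 completes the 16 across.

6, 1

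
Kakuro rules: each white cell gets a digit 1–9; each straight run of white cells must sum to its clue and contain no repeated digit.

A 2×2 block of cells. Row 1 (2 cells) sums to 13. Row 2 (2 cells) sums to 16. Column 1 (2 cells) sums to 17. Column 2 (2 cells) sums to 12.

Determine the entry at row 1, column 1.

8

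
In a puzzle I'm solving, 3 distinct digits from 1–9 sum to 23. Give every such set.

{6,8,9}

3 distinct digits from 1–9 sum between 6 and 24.
Only one set works: {6,8,9}.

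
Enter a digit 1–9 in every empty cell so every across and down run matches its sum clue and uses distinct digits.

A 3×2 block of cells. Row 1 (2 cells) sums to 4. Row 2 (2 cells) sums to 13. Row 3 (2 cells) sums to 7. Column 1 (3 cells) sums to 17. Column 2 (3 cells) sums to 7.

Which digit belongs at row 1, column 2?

4 in 2 cells must be {1,3}; 7 in 3 cells must be {1,2,4}.
The 4 across and the 7 down share only 1, so (1,2) = 1.
Given what's placed, (2,2) must be 4 to fit the 13 across and 7 down.
(3,2) = 7 − 5 = 2 completes the 7 down.
(1,1) = 4 − 1 = 3 completes the 4 across.
(2,1) = 13 − 4 = 9 completes the 13 across.
(3,1) = 7 − 2 = 5 completes the 7 across.

1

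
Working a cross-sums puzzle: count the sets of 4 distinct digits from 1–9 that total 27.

4 distinct digits from 1–9 sum between 10 and 30.
Enumerating: {3,7,8,9}, {4,6,8,9}, {5,6,7,9}.

3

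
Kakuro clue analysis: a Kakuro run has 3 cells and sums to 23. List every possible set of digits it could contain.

3 distinct digits from 1–9 sum between 6 and 24.
Only one set works: {6,8,9}.

{6,8,9}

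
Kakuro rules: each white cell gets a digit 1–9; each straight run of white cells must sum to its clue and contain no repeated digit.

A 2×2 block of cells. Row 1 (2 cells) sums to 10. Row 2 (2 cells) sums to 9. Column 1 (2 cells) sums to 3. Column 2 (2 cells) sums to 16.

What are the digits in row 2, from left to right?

2 7

3 in 2 cells must be {1,2}; 16 in 2 cells must be {7,9}.
The 9 across and the 16 down share only 7, so (2,2) = 7.
(1,2) = 16 − 7 = 9 completes the 16 down.
(2,1) = 9 − 7 = 2 completes the 9 across.
(1,1) = 10 − 9 = 1 completes the 10 across.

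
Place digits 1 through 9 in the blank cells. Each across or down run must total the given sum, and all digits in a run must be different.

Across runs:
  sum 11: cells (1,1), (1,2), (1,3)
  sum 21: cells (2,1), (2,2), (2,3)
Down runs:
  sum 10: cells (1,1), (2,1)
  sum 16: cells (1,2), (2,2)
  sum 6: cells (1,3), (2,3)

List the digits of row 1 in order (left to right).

3 7 1

16 in 2 cells must be {7,9}.
The 11 across and the 16 down share only 7, so (1,2) = 7.
Given what's placed, (1,3) must be 1 to fit the 11 across and 6 down.
(2,2) = 16 − 7 = 9 completes the 16 down.
(2,3) = 6 − 1 = 5 completes the 6 down.
(1,1) = 11 − 8 = 3 completes the 11 across.
(2,1) = 21 − 14 = 7 completes the 21 across.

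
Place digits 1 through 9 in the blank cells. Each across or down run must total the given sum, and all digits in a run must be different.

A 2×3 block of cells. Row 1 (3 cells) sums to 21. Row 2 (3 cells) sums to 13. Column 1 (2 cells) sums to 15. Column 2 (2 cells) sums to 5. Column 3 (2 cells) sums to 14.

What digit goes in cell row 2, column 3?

The 21 across and the 5 down share only 4, so (1,2) = 4.
(2,2) = 5 − 4 = 1 completes the 5 down.
Nothing is forced directly, so branch on (1,1), whose candidates are 8 or 9. If (1,1) = 9: that forces (1,3) = 8, after which (2,1) would have to be in {3,4,5,7,8,9} for the 13 across but in {6} for the 15 down — contradiction. So (1,1) = 8.
(1,3) = 21 − 12 = 9 completes the 21 across.
(2,1) = 15 − 8 = 7 completes the 15 down.
(2,3) = 13 − 8 = 5 completes the 13 across.

5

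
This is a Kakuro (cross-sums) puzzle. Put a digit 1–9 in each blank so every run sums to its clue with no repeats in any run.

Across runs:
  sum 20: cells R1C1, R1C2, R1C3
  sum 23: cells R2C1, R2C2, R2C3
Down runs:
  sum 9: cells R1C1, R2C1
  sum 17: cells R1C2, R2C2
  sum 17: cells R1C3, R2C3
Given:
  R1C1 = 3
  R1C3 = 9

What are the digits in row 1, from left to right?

3 8 9

23 in 3 cells must be {6,8,9}; 17 in 2 cells must be {8,9}.
R1C2 = 20 − 12 = 8 completes the 20 across.
R2C1 = 9 − 3 = 6 completes the 9 down.
R2C2 = 17 − 8 = 9 completes the 17 down.
R2C3 = 23 − 15 = 8 completes the 23 across.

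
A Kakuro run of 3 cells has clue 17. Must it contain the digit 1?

Counterexample: {2,6,9} sums to 17 without using 1.

No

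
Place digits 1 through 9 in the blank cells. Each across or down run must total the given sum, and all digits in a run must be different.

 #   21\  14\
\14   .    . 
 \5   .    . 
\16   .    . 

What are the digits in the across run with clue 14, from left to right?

16 in 2 cells must be {7,9}.
The 5 across and the 21 down share only 4, so R2C1 = 4.
R2C2 = 5 − 4 = 1 completes the 5 across.
Given what's placed, R3C1 must be 9 to fit the 16 across and 21 down.
R3C2 = 16 − 9 = 7 completes the 16 across.
R1C1 = 21 − 13 = 8 completes the 21 down.
R1C2 = 14 − 8 = 6 completes the 14 across.

8, 6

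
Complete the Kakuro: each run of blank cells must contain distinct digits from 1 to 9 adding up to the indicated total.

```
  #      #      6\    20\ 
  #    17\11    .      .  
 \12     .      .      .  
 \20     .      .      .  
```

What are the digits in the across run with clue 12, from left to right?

8, 1, 3

17 in 2 cells must be {8,9}; 6 in 3 cells must be {1,2,3}.
Only 3 fits R3C2 under both its across sum 20 and down sum 6.
Given what's placed, R1C2 must be 2 to fit the 11 across and 6 down.
R1C3 = 11 − 2 = 9 completes the 11 across.
R2C2 = 6 − 5 = 1 completes the 6 down.
R3C3 = 8: the only remaining digit allowed by both the 20 across and the 20 down.
R2C3 = 20 − 17 = 3 completes the 20 down.
R3C1 = 20 − 11 = 9 completes the 20 across.
R2C1 = 12 − 4 = 8 completes the 12 across.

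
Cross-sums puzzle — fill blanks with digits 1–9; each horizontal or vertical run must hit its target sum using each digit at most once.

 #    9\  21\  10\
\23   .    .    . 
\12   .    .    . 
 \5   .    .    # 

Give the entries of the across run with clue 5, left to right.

23 in 3 cells must be {6,8,9}.
Only 6 fits R1C1 under both its across sum 23 and down sum 9.
The 5 across and the 21 down share only 4, so R3C2 = 4.
R3C1 = 5 − 4 = 1 completes the 5 across.

1, 4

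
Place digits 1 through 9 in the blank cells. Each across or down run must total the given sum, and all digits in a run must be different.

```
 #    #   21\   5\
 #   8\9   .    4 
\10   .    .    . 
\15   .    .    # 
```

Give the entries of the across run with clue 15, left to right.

6 9

R1C2 = 9 − 4 = 5 completes the 9 across.
Given what's placed, R2C2 must be 7 to fit the 10 across and 21 down.
R2C3 = 5 − 4 = 1 completes the 5 down.
R3C2 = 21 − 12 = 9 completes the 21 down.
R2C1 = 10 − 8 = 2 completes the 10 across.
R3C1 = 15 − 9 = 6 completes the 15 across.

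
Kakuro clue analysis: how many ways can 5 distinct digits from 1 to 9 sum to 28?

5 distinct digits from 1–9 sum between 15 and 35.

9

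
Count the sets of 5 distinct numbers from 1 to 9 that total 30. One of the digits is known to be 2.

5 distinct digits from 1–9 sum between 15 and 35.
Keeping only sets containing 2.
Enumerating: {2,4,7,8,9}, {2,5,6,8,9}.

2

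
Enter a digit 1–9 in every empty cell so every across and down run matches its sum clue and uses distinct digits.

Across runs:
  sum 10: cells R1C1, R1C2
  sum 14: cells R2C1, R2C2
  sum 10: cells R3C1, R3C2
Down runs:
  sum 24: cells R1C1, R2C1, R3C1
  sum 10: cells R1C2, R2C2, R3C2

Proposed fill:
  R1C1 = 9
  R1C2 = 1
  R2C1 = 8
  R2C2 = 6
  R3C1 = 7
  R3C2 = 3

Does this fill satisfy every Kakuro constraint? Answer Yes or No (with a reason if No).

Yes

Across: 9+1=10; 8+6=14; 7+3=10. Down: 9+8+7=24; 1+6+3=10. No digit repeats within any run.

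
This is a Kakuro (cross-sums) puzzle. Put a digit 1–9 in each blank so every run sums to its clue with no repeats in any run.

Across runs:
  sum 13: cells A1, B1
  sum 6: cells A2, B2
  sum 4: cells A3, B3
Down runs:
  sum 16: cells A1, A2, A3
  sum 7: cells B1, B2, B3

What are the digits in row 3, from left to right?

3, 1

4 in 2 cells must be {1,3}; 7 in 3 cells must be {1,2,4}.
The 13 across and the 7 down share only 4, so B1 = 4.
Given what's placed, B3 must be 1 to fit the 4 across and 7 down.
A1 = 13 − 4 = 9 completes the 13 across.
B2 = 7 − 5 = 2 completes the 7 down.
A3 = 4 − 1 = 3 completes the 4 across.
A2 = 6 − 2 = 4 completes the 6 across.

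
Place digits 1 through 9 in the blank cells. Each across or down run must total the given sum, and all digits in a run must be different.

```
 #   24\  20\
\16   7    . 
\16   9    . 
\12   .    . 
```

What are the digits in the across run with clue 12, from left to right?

16 in 2 cells must be {7,9}; 24 in 3 cells must be {7,8,9}.
R1C2 = 16 − 7 = 9 completes the 16 across.
R2C2 = 16 − 9 = 7 completes the 16 across.
R3C1 = 24 − 16 = 8 completes the 24 down.
R3C2 = 12 − 8 = 4 completes the 12 across.

8, 4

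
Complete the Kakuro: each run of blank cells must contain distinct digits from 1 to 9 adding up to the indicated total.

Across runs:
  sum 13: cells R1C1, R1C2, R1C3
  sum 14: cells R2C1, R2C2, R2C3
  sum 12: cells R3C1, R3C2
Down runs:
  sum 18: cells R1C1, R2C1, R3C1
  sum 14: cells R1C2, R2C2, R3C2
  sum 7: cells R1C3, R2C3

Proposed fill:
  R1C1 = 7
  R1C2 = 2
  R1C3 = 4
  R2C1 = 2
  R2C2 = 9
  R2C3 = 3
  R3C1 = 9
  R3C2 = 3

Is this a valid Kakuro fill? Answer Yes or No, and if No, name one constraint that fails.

Yes

Across: 7+2+4=13; 2+9+3=14; 9+3=12. Down: 7+2+9=18; 2+9+3=14; 4+3=7. No digit repeats within any run.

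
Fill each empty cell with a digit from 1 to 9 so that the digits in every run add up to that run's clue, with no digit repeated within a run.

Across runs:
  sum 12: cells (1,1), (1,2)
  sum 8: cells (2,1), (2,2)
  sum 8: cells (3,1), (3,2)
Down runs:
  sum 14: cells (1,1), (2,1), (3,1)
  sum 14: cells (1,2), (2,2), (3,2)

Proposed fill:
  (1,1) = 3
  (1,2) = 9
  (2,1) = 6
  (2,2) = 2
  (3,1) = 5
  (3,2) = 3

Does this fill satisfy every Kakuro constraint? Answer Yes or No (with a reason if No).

Yes

Across: 3+9=12; 6+2=8; 5+3=8. Down: 3+6+5=14; 9+2+3=14. No digit repeats within any run.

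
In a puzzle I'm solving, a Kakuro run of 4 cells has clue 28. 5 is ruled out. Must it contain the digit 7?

The only way to make 28 from 4 distinct digits under that restriction is {4,7,8,9}, which contains 7.

Yes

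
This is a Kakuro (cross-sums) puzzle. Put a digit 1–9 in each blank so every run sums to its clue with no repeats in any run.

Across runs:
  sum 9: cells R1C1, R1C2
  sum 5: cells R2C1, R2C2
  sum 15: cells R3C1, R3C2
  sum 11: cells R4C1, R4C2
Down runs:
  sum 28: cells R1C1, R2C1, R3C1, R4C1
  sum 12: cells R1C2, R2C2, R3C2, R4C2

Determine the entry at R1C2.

Only 4 fits R2C1 under both its across sum 5 and down sum 28.
R2C2 = 5 − 4 = 1 completes the 5 across.
Given what's placed, R3C2 must be 6 to fit the 15 across and 12 down.
R3C1 = 15 − 6 = 9 completes the 15 across.
No cell is forced outright now. R1C1 can only be 7 or 8 (the digits allowed by both its 9 across and its 28 down). If R1C1 = 8: then R1C2 would have to be in {1} for the 9 across but in {2,3} for the 12 down — contradiction. So R1C1 = 7.
R1C2 = 9 − 7 = 2 completes the 9 across.
R4C1 = 28 − 20 = 8 completes the 28 down.
R4C2 = 11 − 8 = 3 completes the 11 across.

2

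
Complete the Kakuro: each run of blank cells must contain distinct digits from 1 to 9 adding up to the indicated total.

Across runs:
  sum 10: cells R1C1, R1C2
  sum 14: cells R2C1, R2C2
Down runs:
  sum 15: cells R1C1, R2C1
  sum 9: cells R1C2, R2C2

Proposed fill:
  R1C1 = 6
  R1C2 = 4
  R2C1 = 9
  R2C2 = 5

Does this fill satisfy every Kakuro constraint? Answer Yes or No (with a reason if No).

Across: 6+4=10; 9+5=14. Down: 6+9=15; 4+5=9. No digit repeats within any run.

Yes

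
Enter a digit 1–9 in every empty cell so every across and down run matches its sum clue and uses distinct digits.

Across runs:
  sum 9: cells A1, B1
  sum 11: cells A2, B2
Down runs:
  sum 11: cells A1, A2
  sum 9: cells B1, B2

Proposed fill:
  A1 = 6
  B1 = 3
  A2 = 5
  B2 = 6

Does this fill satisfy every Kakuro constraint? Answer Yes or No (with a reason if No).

Yes

Across: 6+3=9; 5+6=11. Down: 6+5=11; 3+6=9. No digit repeats within any run.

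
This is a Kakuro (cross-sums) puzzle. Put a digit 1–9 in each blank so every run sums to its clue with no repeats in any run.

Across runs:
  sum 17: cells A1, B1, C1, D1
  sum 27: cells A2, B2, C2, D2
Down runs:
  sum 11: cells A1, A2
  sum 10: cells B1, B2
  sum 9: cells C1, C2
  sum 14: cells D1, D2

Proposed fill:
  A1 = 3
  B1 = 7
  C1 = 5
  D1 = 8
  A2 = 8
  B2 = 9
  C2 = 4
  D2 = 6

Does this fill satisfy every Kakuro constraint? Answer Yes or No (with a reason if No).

No — the down run B1–B2 sums to 16, not 10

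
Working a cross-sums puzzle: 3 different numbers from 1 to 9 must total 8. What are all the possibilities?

3 distinct digits from 1–9 sum between 6 and 24.

{1,2,5}; {1,3,4}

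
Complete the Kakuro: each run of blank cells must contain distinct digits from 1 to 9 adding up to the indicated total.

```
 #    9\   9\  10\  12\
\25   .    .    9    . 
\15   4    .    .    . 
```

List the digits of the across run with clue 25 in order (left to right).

R1C1 = 9 − 4 = 5 completes the 9 down.
R2C3 = 10 − 9 = 1 completes the 10 down.
No cell is forced outright now. R2C4 can only be 3 or 7 or 8 (the digits allowed by both its 15 across and its 12 down). If R2C4 = 3: then R1C4 would have to be in {3,4,7,8} for the 25 across but in {9} for the 12 down — contradiction. If R2C4 = 7: then R1C4 would have to be in {3,4,7,8} for the 25 across but in {5} for the 12 down — contradiction. So R2C4 = 8.
R1C4 = 12 − 8 = 4 completes the 12 down.
R2C2 = 15 − 13 = 2 completes the 15 across.
R1C2 = 25 − 18 = 7 completes the 25 across.

5, 7, 9, 4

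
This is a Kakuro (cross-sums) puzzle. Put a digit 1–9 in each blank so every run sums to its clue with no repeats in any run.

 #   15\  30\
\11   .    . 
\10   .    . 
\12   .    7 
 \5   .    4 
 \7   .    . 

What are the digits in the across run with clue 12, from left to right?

15 in 5 cells must be {1,2,3,4,5}.
R3C1 = 12 − 7 = 5 completes the 12 across.

5, 7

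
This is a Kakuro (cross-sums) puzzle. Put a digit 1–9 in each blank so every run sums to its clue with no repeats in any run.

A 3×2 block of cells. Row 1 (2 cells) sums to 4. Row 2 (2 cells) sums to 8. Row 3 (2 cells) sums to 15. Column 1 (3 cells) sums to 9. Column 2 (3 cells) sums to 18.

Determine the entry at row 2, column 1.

4 in 2 cells must be {1,3}.
The 15 across and the 9 down share only 6, so (3,1) = 6.
(3,2) = 15 − 6 = 9 completes the 15 across.
Given what's placed, (1,1) must be 1 to fit the 4 across and 9 down.
(1,2) = 4 − 1 = 3 completes the 4 across.
(2,1) = 9 − 7 = 2 completes the 9 down.
(2,2) = 8 − 2 = 6 completes the 8 across.

2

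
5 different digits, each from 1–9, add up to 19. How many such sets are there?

5

5 distinct digits from 1–9 sum between 15 and 35.
Enumerating: {1,2,3,4,9}, {1,2,3,5,8}, {1,2,3,6,7}, {1,2,4,5,7}, {1,3,4,5,6}.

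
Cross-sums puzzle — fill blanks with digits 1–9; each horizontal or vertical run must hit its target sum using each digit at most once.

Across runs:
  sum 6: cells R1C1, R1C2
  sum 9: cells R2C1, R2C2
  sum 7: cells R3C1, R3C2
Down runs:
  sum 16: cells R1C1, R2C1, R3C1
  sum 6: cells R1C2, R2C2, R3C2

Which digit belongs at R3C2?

3

6 in 3 cells must be {1,2,3}.
Nothing is forced directly, so branch on R3C2, whose candidates are 1 or 2 or 3. If R3C2 = 1: that forces R1C2 = 2, R2C2 = 3, R3C1 = 6, after which R1C1 would have to be in {4} for the 6 across but in {1,2,3,7,8,9} for the 16 down — contradiction. If R3C2 = 2: that forces R1C2 = 1, R2C2 = 3, R3C1 = 5, after which R1C1 would have to be in {5} for the 6 across but in {2,3,4,7,8,9} for the 16 down — contradiction. So R3C2 = 3.
R3C1 = 7 − 3 = 4 completes the 7 across.
Given what's placed, R1C1 must be 5 to fit the 6 across and 16 down.
R1C2 = 6 − 5 = 1 completes the 6 across.
R2C1 = 16 − 9 = 7 completes the 16 down.
R2C2 = 9 − 7 = 2 completes the 9 across.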